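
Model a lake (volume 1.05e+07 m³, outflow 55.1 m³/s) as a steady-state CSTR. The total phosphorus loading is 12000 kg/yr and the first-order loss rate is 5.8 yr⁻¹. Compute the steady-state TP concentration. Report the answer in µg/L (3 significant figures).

Outflow Q = 55.1 m³/s × 3.156e+07 s/yr = 1.739e+09 m³/yr.
Steady-state CSTR mass balance: W = Q·C + k·V·C, so C = W/(Q + kV).
Q + kV = 1.739e+09 + 5.8·1.05e+07 = 1.8e+09 m³/yr.
C = 12000/1.8e+09 = 6.668e-06 kg/m³ = 0.006668 mg/L = 6.668 µg/L.

6.67 µg/L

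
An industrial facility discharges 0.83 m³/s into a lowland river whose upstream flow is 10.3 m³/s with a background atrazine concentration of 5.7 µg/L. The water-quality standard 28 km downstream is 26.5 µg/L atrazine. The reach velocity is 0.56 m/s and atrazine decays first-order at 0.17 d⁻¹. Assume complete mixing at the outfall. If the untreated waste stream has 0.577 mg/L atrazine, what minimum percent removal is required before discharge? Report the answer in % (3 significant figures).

5.7 µg/L = 0.0057 mg/L.
26.5 µg/L = 0.0265 mg/L.
Travel time to the compliance point: t = 2.8e+04/0.56 = 5e+04 s = 0.5787 d; decay factor exp(−0.17·0.5787) = 0.9063.
So the concentration just after mixing may be at most 0.0265/0.9063 = 0.02924 mg/L.
Mass balance: 0.02924·11.13 = 0.83·Cₑ + 10.3·0.0057.
Cₑ = (0.3254 − 0.05871) / 0.83 = 0.3214 mg/L.
Required removal = 1 − 0.3214/0.577 = 44.31 %.

44.3 %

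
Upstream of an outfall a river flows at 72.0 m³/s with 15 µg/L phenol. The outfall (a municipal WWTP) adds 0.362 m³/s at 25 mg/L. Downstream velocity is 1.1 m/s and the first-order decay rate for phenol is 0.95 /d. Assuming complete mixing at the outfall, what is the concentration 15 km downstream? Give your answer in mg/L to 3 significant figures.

15 µg/L = 0.015 mg/L.
After complete mixing, C₀ = (0.362·25 + 72·0.015) / 72.36 = 0.14 mg/L.
Travel time t = 1.5e+04 m / 1.1 m/s = 1.364e+04 s = 0.1578 d.
C = 0.14·exp(−0.95·0.1578) = 0.14·0.8608 = 0.1205 mg/L.

0.120 mg/L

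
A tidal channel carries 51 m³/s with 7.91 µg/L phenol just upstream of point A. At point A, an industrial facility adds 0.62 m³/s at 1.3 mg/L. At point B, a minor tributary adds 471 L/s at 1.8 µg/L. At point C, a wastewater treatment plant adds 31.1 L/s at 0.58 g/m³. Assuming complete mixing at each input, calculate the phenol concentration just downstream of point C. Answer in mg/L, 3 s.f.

0.0236 mg/L

7.91 µg/L = 0.00791 mg/L.
After input A: C = (51·0.00791 + 0.62·1.3) / 51.62 = 0.02343 mg/L.
471 L/s = 0.471 m³/s.
1.8 µg/L = 0.0018 mg/L.
After input B: C = (51.62·0.02343 + 0.471·0.0018) / 52.09 = 0.02323 mg/L.
31.1 L/s = 0.0311 m³/s.
After input C: C = (52.09·0.02323 + 0.0311·0.58) / 52.12 = 0.02357 mg/L.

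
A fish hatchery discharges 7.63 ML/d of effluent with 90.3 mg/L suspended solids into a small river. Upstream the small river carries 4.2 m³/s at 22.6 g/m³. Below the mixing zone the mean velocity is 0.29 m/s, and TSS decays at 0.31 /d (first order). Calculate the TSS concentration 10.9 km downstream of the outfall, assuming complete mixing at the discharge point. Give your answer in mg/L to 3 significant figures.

7.63 ML/d = 0.08831 m³/s.
After complete mixing, C₀ = (0.08831·90.3 + 4.2·22.6) / 4.288 = 23.99 mg/L.
Travel time t = 1.09e+04 m / 0.29 m/s = 3.759e+04 s = 0.435 d.
C = 23.99·exp(−0.31·0.435) = 23.99·0.8738 = 20.97 mg/L.

21.0 mg/L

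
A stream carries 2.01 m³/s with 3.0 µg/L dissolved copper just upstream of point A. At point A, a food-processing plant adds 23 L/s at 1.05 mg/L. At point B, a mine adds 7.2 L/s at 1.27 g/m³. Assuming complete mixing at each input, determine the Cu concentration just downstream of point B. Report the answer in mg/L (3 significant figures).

0.0193 mg/L

3.0 µg/L = 0.003 mg/L.
23 L/s = 0.023 m³/s.
After input A: C = (2.01·0.003 + 0.023·1.05) / 2.033 = 0.01485 mg/L.
7.2 L/s = 0.0072 m³/s.
After input B: C = (2.033·0.01485 + 0.0072·1.27) / 2.04 = 0.01927 mg/L.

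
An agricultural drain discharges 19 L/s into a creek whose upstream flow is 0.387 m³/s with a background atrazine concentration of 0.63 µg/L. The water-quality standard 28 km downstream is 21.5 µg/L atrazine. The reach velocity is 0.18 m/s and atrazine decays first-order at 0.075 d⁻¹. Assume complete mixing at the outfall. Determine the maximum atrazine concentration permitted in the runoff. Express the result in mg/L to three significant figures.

0.513 mg/L

19 L/s = 0.019 m³/s.
0.63 µg/L = 0.00063 mg/L.
21.5 µg/L = 0.0215 mg/L.
Travel time to the compliance point: t = 2.8e+04/0.18 = 1.556e+05 s = 1.8 d; decay factor exp(−0.075·1.8) = 0.8737.
So the concentration just after mixing may be at most 0.0215/0.8737 = 0.02461 mg/L.
Mass balance: 0.02461·0.406 = 0.019·Cₑ + 0.387·0.00063.
Cₑ = (0.009991 − 0.0002438) / 0.019 = 0.513 mg/L.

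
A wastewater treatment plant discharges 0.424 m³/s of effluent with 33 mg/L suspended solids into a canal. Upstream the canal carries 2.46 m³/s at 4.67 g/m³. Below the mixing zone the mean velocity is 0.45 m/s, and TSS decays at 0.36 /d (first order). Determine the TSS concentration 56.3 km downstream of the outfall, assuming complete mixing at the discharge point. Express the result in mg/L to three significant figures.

After complete mixing, C₀ = (0.424·33 + 2.46·4.67) / 2.884 = 8.835 mg/L.
Travel time t = 5.63e+04 m / 0.45 m/s = 1.251e+05 s = 1.448 d.
C = 8.835·exp(−0.36·1.448) = 8.835·0.5938 = 5.246 mg/L.

5.25 mg/L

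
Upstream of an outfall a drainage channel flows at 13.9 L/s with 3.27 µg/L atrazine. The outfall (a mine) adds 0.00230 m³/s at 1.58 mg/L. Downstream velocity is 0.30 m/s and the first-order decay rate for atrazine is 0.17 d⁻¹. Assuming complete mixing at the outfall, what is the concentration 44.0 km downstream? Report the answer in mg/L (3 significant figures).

13.9 L/s = 0.0139 m³/s.
3.27 µg/L = 0.00327 mg/L.
After complete mixing, C₀ = (0.0023·1.58 + 0.0139·0.00327) / 0.0162 = 0.2271 mg/L.
Travel time t = 4.4e+04 m / 0.30 m/s = 1.467e+05 s = 1.698 d.
C = 0.2271·exp(−0.17·1.698) = 0.2271·0.7493 = 0.1702 mg/L.

0.170 mg/L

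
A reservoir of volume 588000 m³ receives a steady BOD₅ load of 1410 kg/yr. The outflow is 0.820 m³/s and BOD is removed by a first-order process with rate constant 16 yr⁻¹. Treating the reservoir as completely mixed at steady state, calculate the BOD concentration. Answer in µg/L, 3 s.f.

Outflow Q = 0.820 m³/s × 3.156e+07 s/yr = 2.588e+07 m³/yr.
Steady-state CSTR mass balance: W = Q·C + k·V·C, so C = W/(Q + kV).
Q + kV = 2.588e+07 + 16·588000 = 3.529e+07 m³/yr.
C = 1410/3.529e+07 = 3.996e-05 kg/m³ = 0.03996 mg/L = 39.96 µg/L.

40.0 µg/L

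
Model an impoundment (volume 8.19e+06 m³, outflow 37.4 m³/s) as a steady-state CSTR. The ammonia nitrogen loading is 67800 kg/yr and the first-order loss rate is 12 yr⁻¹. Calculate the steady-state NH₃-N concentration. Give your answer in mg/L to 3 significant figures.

0.0530 mg/L

Outflow Q = 37.4 m³/s × 3.156e+07 s/yr = 1.18e+09 m³/yr.
Steady-state CSTR mass balance: W = Q·C + k·V·C, so C = W/(Q + kV).
Q + kV = 1.18e+09 + 12·8.19e+06 = 1.279e+09 m³/yr.
C = 67800/1.279e+09 = 5.303e-05 kg/m³ = 0.05303 mg/L.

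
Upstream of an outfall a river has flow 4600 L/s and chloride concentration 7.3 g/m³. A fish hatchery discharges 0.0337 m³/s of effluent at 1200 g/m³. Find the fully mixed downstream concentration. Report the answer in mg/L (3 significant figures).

4600 L/s = 4.6 m³/s.
Conservation of mass across the mixing zone: C = (0.0337·1200 + 4.6·7.3) / (0.0337 + 4.6) = 74.02/4.634 = 15.97 mg/L.

16.0 mg/L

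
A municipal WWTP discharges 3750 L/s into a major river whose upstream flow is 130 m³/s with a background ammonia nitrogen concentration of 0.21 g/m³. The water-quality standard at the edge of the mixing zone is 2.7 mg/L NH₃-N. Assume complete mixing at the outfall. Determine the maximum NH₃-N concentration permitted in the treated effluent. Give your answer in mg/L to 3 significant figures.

89.0 mg/L

3750 L/s = 3.75 m³/s.
Mass balance: 2.7·133.8 = 3.75·Cₑ + 130·0.21.
Cₑ = (361.1 − 27.3) / 3.75 = 89.02 mg/L.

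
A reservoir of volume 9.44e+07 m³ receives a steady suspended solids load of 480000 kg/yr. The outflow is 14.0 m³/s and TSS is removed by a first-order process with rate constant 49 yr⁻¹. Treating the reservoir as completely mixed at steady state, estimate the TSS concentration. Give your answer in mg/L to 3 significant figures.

0.0947 mg/L

Outflow Q = 14.0 m³/s × 3.156e+07 s/yr = 4.418e+08 m³/yr.
Steady-state CSTR mass balance: W = Q·C + k·V·C, so C = W/(Q + kV).
Q + kV = 4.418e+08 + 49·9.44e+07 = 5.067e+09 m³/yr.
C = 480000/5.067e+09 = 9.472e-05 kg/m³ = 0.09472 mg/L.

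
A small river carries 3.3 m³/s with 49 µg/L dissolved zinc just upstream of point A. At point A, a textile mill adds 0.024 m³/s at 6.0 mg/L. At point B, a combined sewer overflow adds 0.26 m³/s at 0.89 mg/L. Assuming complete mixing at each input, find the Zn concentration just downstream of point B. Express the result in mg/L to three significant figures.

0.150 mg/L

49 µg/L = 0.049 mg/L.
After input A: C = (3.3·0.049 + 0.024·6) / 3.324 = 0.09197 mg/L.
After input B: C = (3.324·0.09197 + 0.26·0.89) / 3.584 = 0.1499 mg/L.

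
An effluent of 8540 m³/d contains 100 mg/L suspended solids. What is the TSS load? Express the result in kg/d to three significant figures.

854 kg/d

8540 m³/d = 0.09884 m³/s.
Mass flux = Q·C = 0.09884 m³/s × 100 g/m³ = 9.884 g/s.
= 9.884 g/s × 86.4 = 854 kg/d.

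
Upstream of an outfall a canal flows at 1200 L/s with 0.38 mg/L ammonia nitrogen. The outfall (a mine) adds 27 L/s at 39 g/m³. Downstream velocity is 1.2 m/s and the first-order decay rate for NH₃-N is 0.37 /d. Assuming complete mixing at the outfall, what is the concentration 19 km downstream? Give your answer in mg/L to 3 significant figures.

1.15 mg/L

27 L/s = 0.027 m³/s.
1200 L/s = 1.2 m³/s.
After complete mixing, C₀ = (0.027·39 + 1.2·0.38) / 1.227 = 1.23 mg/L.
Travel time t = 1.9e+04 m / 1.2 m/s = 1.583e+04 s = 0.1833 d.
C = 1.23·exp(−0.37·0.1833) = 1.23·0.9344 = 1.149 mg/L.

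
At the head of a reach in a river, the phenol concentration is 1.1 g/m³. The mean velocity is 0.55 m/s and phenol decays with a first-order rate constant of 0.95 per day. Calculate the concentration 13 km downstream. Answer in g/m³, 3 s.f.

0.848 g/m³

Travel time t = 13 km / 0.55 m/s = 1.3e+04/0.55 = 2.364e+04 s = 0.2736 d.
First-order decay: C = 1.1·exp(−0.95·0.2736) = 1.1·0.7711 = 0.8482 g/m³.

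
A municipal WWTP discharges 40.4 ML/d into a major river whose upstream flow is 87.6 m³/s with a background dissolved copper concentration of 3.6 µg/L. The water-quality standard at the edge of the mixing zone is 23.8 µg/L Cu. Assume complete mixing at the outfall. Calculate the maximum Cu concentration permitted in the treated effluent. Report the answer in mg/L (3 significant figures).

3.81 mg/L

40.4 ML/d = 0.4676 m³/s.
3.6 µg/L = 0.0036 mg/L.
23.8 µg/L = 0.0238 mg/L.
Mass balance: 0.0238·88.07 = 0.4676·Cₑ + 87.6·0.0036.
Cₑ = (2.096 − 0.3154) / 0.4676 = 3.808 mg/L.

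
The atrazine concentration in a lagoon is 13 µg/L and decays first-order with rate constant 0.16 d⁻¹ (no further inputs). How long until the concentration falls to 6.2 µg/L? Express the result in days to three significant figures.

4.63 d

t = ln(C₀/C)/k = ln(13/6.2)/0.16 = 0.7404/0.16 = 4.628 d.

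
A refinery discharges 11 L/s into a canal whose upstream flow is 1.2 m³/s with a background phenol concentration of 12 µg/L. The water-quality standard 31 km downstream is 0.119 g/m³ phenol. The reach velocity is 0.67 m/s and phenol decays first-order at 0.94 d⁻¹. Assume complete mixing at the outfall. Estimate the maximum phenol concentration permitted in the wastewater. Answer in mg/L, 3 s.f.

11 L/s = 0.011 m³/s.
12 µg/L = 0.012 mg/L.
Travel time to the compliance point: t = 3.1e+04/0.67 = 4.627e+04 s = 0.5355 d; decay factor exp(−0.94·0.5355) = 0.6045.
So the concentration just after mixing may be at most 0.119/0.6045 = 0.1969 mg/L.
Mass balance: 0.1969·1.211 = 0.011·Cₑ + 1.2·0.012.
Cₑ = (0.2384 − 0.0144) / 0.011 = 20.36 mg/L.

20.4 mg/L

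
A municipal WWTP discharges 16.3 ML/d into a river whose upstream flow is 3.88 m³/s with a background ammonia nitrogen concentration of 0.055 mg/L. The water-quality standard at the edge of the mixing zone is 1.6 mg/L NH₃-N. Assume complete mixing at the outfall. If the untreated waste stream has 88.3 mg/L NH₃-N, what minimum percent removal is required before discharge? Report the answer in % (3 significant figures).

16.3 ML/d = 0.1887 m³/s.
Mass balance: 1.6·4.069 = 0.1887·Cₑ + 3.88·0.055.
Cₑ = (6.51 − 0.2134) / 0.1887 = 33.38 mg/L.
Required removal = 1 − 33.38/88.3 = 62.2 %.

62.2 %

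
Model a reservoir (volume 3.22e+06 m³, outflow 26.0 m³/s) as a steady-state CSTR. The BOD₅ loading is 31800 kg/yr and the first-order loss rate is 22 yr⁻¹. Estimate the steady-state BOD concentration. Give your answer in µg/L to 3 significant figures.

Outflow Q = 26.0 m³/s × 3.156e+07 s/yr = 8.205e+08 m³/yr.
Steady-state CSTR mass balance: W = Q·C + k·V·C, so C = W/(Q + kV).
Q + kV = 8.205e+08 + 22·3.22e+06 = 8.913e+08 m³/yr.
C = 31800/8.913e+08 = 3.568e-05 kg/m³ = 0.03568 mg/L = 35.68 µg/L.

35.7 µg/L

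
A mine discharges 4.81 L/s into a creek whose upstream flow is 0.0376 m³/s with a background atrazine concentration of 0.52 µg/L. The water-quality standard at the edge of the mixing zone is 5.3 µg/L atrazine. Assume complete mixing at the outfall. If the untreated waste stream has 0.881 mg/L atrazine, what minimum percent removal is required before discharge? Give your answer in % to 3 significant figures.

95.2 %

4.81 L/s = 0.00481 m³/s.
0.52 µg/L = 0.00052 mg/L.
5.3 µg/L = 0.0053 mg/L.
Mass balance: 0.0053·0.04241 = 0.00481·Cₑ + 0.0376·0.00052.
Cₑ = (0.0002248 − 1.955e-05) / 0.00481 = 0.04267 mg/L.
Required removal = 1 − 0.04267/0.881 = 95.16 %.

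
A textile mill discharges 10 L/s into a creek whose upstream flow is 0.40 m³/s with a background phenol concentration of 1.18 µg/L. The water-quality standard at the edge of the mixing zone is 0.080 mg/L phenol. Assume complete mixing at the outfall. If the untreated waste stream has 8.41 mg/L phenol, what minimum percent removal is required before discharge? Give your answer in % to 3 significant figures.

61.6 %

10 L/s = 0.01 m³/s.
1.18 µg/L = 0.00118 mg/L.
Mass balance: 0.08·0.41 = 0.01·Cₑ + 0.4·0.00118.
Cₑ = (0.0328 − 0.000472) / 0.01 = 3.233 mg/L.
Required removal = 1 − 3.233/8.41 = 61.56 %.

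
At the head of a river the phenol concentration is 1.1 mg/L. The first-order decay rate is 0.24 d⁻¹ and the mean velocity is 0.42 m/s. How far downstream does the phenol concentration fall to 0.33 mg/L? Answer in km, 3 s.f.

From C = C₀·e^(−kt), t = ln(C₀/C)/k = ln(1.1/0.33)/0.24 = 1.204/0.24 = 5.017 d.
Distance = v·t = 0.42 m/s × 4.334e+05 s = 1.82e+05 m = 182 km.

182 km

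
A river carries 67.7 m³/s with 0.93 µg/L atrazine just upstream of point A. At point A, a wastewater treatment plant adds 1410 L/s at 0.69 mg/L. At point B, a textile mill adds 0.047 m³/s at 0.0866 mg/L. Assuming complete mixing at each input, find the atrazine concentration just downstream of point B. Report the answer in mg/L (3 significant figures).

0.93 µg/L = 0.00093 mg/L.
1410 L/s = 1.41 m³/s.
After input A: C = (67.7·0.00093 + 1.41·0.69) / 69.11 = 0.01499 mg/L.
After input B: C = (69.11·0.01499 + 0.047·0.0866) / 69.16 = 0.01504 mg/L.

0.0150 mg/L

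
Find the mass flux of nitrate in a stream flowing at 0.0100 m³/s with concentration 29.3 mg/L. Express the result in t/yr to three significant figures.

Mass flux = Q·C = 0.01 m³/s × 29.3 g/m³ = 0.293 g/s.
= 0.293 g/s × 31.56 = 9.246 t/yr.

9.25 t/yr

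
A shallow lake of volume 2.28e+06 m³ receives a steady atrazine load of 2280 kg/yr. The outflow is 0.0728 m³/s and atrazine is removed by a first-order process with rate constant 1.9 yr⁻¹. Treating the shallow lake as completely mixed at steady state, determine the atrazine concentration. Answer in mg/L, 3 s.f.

Outflow Q = 0.0728 m³/s × 3.156e+07 s/yr = 2.297e+06 m³/yr.
Steady-state CSTR mass balance: W = Q·C + k·V·C, so C = W/(Q + kV).
Q + kV = 2.297e+06 + 1.9·2.28e+06 = 6.629e+06 m³/yr.
C = 2280/6.629e+06 = 0.0003439 kg/m³ = 0.3439 mg/L.

0.344 mg/L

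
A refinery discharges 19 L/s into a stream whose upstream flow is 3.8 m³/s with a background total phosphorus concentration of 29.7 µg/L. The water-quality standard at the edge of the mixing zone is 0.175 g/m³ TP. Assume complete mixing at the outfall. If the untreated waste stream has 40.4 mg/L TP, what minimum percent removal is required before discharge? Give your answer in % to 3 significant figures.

27.6 %

19 L/s = 0.019 m³/s.
29.7 µg/L = 0.0297 mg/L.
Mass balance: 0.175·3.819 = 0.019·Cₑ + 3.8·0.0297.
Cₑ = (0.6683 − 0.1129) / 0.019 = 29.23 mg/L.
Required removal = 1 − 29.23/40.4 = 27.64 %.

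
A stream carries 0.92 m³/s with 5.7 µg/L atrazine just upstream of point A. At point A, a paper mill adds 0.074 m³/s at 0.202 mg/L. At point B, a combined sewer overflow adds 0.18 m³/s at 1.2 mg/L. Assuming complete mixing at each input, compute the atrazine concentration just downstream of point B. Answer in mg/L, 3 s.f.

5.7 µg/L = 0.0057 mg/L.
After input A: C = (0.92·0.0057 + 0.074·0.202) / 0.994 = 0.02031 mg/L.
After input B: C = (0.994·0.02031 + 0.18·1.2) / 1.174 = 0.2012 mg/L.

0.201 mg/L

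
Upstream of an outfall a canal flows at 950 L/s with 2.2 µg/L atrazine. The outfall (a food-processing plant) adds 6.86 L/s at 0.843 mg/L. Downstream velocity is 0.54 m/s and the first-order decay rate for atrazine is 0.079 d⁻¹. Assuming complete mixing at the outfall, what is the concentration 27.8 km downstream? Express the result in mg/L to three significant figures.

0.00785 mg/L

6.86 L/s = 0.00686 m³/s.
950 L/s = 0.95 m³/s.
2.2 µg/L = 0.0022 mg/L.
After complete mixing, C₀ = (0.00686·0.843 + 0.95·0.0022) / 0.9569 = 0.008228 mg/L.
Travel time t = 2.78e+04 m / 0.54 m/s = 5.148e+04 s = 0.5959 d.
C = 0.008228·exp(−0.079·0.5959) = 0.008228·0.954 = 0.00785 mg/L.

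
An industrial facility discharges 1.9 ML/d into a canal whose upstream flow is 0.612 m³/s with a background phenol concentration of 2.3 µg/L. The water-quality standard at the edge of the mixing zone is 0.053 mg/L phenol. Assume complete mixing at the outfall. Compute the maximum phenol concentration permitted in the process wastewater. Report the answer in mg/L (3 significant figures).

1.9 ML/d = 0.02199 m³/s.
2.3 µg/L = 0.0023 mg/L.
Mass balance: 0.053·0.634 = 0.02199·Cₑ + 0.612·0.0023.
Cₑ = (0.0336 − 0.001408) / 0.02199 = 1.464 mg/L.

1.46 mg/L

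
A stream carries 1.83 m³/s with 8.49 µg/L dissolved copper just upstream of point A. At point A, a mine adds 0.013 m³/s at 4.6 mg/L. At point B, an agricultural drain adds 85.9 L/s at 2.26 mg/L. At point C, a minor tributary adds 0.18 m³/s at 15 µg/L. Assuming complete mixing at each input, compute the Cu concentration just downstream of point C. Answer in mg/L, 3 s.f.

0.129 mg/L

8.49 µg/L = 0.00849 mg/L.
After input A: C = (1.83·0.00849 + 0.013·4.6) / 1.843 = 0.04088 mg/L.
85.9 L/s = 0.0859 m³/s.
After input B: C = (1.843·0.04088 + 0.0859·2.26) / 1.929 = 0.1397 mg/L.
15 µg/L = 0.015 mg/L.
After input C: C = (1.929·0.1397 + 0.18·0.015) / 2.109 = 0.1291 mg/L.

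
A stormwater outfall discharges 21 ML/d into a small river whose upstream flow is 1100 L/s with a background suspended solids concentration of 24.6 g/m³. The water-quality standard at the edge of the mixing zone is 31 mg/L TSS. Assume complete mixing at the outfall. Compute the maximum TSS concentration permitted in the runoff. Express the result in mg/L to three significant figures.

60.0 mg/L

21 ML/d = 0.2431 m³/s.
1100 L/s = 1.1 m³/s.
Mass balance: 31·1.343 = 0.2431·Cₑ + 1.1·24.6.
Cₑ = (41.63 − 27.06) / 0.2431 = 59.96 mg/L.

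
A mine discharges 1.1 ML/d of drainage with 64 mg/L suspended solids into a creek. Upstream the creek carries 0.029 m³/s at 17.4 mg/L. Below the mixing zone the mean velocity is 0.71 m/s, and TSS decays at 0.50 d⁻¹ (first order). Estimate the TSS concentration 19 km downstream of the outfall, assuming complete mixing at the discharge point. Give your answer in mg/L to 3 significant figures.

27.1 mg/L

1.1 ML/d = 0.01273 m³/s.
After complete mixing, C₀ = (0.01273·64 + 0.029·17.4) / 0.04173 = 31.62 mg/L.
Travel time t = 1.9e+04 m / 0.71 m/s = 2.676e+04 s = 0.3097 d.
C = 31.62·exp(−0.50·0.3097) = 31.62·0.8565 = 27.08 mg/L.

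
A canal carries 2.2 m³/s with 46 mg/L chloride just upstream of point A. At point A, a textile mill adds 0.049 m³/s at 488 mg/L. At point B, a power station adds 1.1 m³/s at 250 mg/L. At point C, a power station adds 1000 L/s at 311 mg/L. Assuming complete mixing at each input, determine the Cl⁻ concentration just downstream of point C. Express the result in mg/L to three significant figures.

After input A: C = (2.2·46 + 0.049·488) / 2.249 = 55.63 mg/L.
After input B: C = (2.249·55.63 + 1.1·250) / 3.349 = 119.5 mg/L.
1000 L/s = 1 m³/s.
After input C: C = (3.349·119.5 + 1·311) / 4.349 = 163.5 mg/L.

164 mg/L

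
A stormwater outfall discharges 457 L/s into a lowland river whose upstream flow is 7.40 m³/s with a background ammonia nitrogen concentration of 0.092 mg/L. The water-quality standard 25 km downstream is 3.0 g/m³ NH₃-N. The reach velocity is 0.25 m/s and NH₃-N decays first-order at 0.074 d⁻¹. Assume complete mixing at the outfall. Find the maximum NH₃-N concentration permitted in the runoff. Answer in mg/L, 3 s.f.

54.7 mg/L

457 L/s = 0.457 m³/s.
Travel time to the compliance point: t = 2.5e+04/0.25 = 1e+05 s = 1.157 d; decay factor exp(−0.074·1.157) = 0.9179.
So the concentration just after mixing may be at most 3/0.9179 = 3.268 mg/L.
Mass balance: 3.268·7.857 = 0.457·Cₑ + 7.4·0.092.
Cₑ = (25.68 − 0.6808) / 0.457 = 54.7 mg/L.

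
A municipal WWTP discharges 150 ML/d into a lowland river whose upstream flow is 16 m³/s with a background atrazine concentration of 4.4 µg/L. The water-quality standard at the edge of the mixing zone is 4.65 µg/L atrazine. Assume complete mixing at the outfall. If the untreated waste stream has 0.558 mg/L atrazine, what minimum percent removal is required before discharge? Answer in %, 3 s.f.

150 ML/d = 1.736 m³/s.
4.4 µg/L = 0.0044 mg/L.
4.65 µg/L = 0.00465 mg/L.
Mass balance: 0.00465·17.74 = 1.736·Cₑ + 16·0.0044.
Cₑ = (0.08247 − 0.0704) / 1.736 = 0.006954 mg/L.
Required removal = 1 − 0.006954/0.558 = 98.75 %.

98.8 %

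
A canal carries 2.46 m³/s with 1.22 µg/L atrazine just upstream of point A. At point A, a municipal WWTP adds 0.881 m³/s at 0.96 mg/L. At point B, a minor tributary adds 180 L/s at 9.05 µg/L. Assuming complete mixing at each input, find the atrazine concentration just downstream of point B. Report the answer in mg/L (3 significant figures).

1.22 µg/L = 0.00122 mg/L.
After input A: C = (2.46·0.00122 + 0.881·0.96) / 3.341 = 0.254 mg/L.
180 L/s = 0.18 m³/s.
9.05 µg/L = 0.00905 mg/L.
After input B: C = (3.341·0.254 + 0.18·0.00905) / 3.521 = 0.2415 mg/L.

0.242 mg/L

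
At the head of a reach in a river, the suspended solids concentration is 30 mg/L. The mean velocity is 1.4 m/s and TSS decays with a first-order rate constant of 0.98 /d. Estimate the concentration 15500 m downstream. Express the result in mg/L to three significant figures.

26.5 mg/L

Travel time t = 15500 m / 1.4 m/s = 1.55e+04/1.4 = 1.107e+04 s = 0.1281 d.
First-order decay: C = 30·exp(−0.98·0.1281) = 30·0.882 = 26.46 mg/L.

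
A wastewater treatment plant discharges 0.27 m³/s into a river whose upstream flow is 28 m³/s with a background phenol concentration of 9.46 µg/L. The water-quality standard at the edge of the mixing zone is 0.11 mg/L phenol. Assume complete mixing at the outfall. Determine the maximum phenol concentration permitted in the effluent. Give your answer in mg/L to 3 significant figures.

10.5 mg/L

9.46 µg/L = 0.00946 mg/L.
Mass balance: 0.11·28.27 = 0.27·Cₑ + 28·0.00946.
Cₑ = (3.11 − 0.2649) / 0.27 = 10.54 mg/L.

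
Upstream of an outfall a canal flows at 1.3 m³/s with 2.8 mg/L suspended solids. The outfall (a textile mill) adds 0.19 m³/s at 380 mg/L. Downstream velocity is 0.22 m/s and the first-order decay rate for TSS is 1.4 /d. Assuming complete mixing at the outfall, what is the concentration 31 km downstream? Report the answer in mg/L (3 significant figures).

5.19 mg/L

After complete mixing, C₀ = (0.19·380 + 1.3·2.8) / 1.49 = 50.9 mg/L.
Travel time t = 3.1e+04 m / 0.22 m/s = 1.409e+05 s = 1.631 d.
C = 50.9·exp(−1.4·1.631) = 50.9·0.102 = 5.189 mg/L.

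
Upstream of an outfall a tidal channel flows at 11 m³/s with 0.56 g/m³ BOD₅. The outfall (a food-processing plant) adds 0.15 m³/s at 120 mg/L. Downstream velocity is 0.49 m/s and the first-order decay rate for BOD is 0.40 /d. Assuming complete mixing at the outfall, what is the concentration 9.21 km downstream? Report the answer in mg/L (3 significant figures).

After complete mixing, C₀ = (0.15·120 + 11·0.56) / 11.15 = 2.167 mg/L.
Travel time t = 9210 m / 0.49 m/s = 1.88e+04 s = 0.2175 d.
C = 2.167·exp(−0.40·0.2175) = 2.167·0.9167 = 1.986 mg/L.

1.99 mg/L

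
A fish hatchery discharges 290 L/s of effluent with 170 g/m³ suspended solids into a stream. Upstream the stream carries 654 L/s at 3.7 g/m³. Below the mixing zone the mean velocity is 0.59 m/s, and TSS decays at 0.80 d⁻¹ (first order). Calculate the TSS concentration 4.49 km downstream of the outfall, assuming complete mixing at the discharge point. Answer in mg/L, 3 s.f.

51.1 mg/L

290 L/s = 0.29 m³/s.
654 L/s = 0.654 m³/s.
After complete mixing, C₀ = (0.29·170 + 0.654·3.7) / 0.944 = 54.79 mg/L.
Travel time t = 4490 m / 0.59 m/s = 7610 s = 0.08808 d.
C = 54.79·exp(−0.80·0.08808) = 54.79·0.932 = 51.06 mg/L.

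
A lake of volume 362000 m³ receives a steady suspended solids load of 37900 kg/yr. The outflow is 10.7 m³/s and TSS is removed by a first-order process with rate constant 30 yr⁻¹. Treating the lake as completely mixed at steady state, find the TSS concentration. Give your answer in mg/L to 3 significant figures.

0.109 mg/L

Outflow Q = 10.7 m³/s × 3.156e+07 s/yr = 3.377e+08 m³/yr.
Steady-state CSTR mass balance: W = Q·C + k·V·C, so C = W/(Q + kV).
Q + kV = 3.377e+08 + 30·362000 = 3.485e+08 m³/yr.
C = 37900/3.485e+08 = 0.0001087 kg/m³ = 0.1087 mg/L.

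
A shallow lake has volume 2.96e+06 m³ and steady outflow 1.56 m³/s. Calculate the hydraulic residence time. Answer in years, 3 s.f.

Q = 1.56 m³/s × 3.156e+07 s/yr = 4.923e+07 m³/yr.
Hydraulic residence time τ = V/Q = 2.96e+06/4.923e+07 = 0.06013 yr.

0.0601 yr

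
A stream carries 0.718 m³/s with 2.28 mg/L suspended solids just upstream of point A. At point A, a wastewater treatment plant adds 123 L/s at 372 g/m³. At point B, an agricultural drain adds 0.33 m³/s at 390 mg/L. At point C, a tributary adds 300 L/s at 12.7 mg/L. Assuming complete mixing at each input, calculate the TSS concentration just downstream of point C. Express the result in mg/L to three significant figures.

123 L/s = 0.123 m³/s.
After input A: C = (0.718·2.28 + 0.123·372) / 0.841 = 56.35 mg/L.
After input B: C = (0.841·56.35 + 0.33·390) / 1.171 = 150.4 mg/L.
300 L/s = 0.3 m³/s.
After input C: C = (1.171·150.4 + 0.3·12.7) / 1.471 = 122.3 mg/L.

122 mg/L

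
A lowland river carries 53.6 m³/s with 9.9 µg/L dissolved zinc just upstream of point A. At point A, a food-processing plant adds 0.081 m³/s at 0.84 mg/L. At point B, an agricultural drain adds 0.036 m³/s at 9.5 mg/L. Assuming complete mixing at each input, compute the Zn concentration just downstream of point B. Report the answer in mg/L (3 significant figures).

0.0175 mg/L

9.9 µg/L = 0.0099 mg/L.
After input A: C = (53.6·0.0099 + 0.081·0.84) / 53.68 = 0.01115 mg/L.
After input B: C = (53.68·0.01115 + 0.036·9.5) / 53.72 = 0.01751 mg/L.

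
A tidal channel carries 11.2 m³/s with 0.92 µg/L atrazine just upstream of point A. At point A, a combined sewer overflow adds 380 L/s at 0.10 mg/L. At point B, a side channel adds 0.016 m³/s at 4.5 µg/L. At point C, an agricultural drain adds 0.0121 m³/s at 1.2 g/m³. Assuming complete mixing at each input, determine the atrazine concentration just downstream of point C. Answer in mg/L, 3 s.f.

0.00542 mg/L

0.92 µg/L = 0.00092 mg/L.
380 L/s = 0.38 m³/s.
After input A: C = (11.2·0.00092 + 0.38·0.1) / 11.58 = 0.004171 mg/L.
4.5 µg/L = 0.0045 mg/L.
After input B: C = (11.58·0.004171 + 0.016·0.0045) / 11.6 = 0.004172 mg/L.
After input C: C = (11.6·0.004172 + 0.0121·1.2) / 11.61 = 0.005418 mg/L.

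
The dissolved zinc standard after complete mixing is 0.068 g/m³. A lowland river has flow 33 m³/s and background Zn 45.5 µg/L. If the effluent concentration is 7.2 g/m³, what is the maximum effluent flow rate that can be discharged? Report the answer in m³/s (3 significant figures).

45.5 µg/L = 0.0455 mg/L.
Mass balance at complete mixing: C_std·(Q_w + Q_r) = Q_w·C_e + Q_r·C_b.
Rearranging, Q_w = Q_r·(C_std − C_b)/(C_e − C_std) = 33·(0.068 − 0.0455) / (7.2 − 0.068) = 0.1041 m³/s.

0.104 m³/s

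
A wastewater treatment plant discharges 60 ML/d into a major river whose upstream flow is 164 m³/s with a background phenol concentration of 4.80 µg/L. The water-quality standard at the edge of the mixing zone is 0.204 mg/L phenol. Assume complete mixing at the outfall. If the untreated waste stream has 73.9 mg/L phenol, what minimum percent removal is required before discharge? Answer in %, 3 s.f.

60 ML/d = 0.6944 m³/s.
4.80 µg/L = 0.0048 mg/L.
Mass balance: 0.204·164.7 = 0.6944·Cₑ + 164·0.0048.
Cₑ = (33.6 − 0.7872) / 0.6944 = 47.25 mg/L.
Required removal = 1 − 47.25/73.9 = 36.07 %.

36.1 %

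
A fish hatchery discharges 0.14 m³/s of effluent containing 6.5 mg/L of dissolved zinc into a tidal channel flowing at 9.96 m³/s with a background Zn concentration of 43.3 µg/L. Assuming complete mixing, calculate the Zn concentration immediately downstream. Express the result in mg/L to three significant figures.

43.3 µg/L = 0.0433 mg/L.
By mass balance at complete mixing, C = (0.14·6.5 + 9.96·0.0433) / (0.14 + 9.96) = 1.341/10.1 = 0.1328 mg/L.

0.133 mg/L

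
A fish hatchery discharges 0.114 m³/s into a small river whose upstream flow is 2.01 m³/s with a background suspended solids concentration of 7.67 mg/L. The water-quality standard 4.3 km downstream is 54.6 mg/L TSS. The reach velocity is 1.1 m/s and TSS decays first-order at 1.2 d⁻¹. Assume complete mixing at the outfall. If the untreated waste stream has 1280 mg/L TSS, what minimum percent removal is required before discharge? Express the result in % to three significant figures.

Travel time to the compliance point: t = 4300/1.1 = 3909 s = 0.04524 d; decay factor exp(−1.2·0.04524) = 0.9472.
So the concentration just after mixing may be at most 54.6/0.9472 = 57.65 mg/L.
Mass balance: 57.65·2.124 = 0.114·Cₑ + 2.01·7.67.
Cₑ = (122.4 − 15.42) / 0.114 = 938.8 mg/L.
Required removal = 1 − 938.8/1280 = 26.66 %.

26.7 %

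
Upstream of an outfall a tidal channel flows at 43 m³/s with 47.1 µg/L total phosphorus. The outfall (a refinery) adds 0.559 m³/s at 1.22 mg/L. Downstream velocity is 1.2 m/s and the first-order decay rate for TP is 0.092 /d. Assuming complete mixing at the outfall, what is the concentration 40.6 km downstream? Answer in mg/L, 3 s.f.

47.1 µg/L = 0.0471 mg/L.
After complete mixing, C₀ = (0.559·1.22 + 43·0.0471) / 43.56 = 0.06215 mg/L.
Travel time t = 4.06e+04 m / 1.2 m/s = 3.383e+04 s = 0.3916 d.
C = 0.06215·exp(−0.092·0.3916) = 0.06215·0.9646 = 0.05995 mg/L.

0.0600 mg/L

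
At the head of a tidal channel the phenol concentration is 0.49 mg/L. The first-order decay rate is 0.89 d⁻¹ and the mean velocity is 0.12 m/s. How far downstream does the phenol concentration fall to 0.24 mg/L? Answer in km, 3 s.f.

8.31 km

From C = C₀·e^(−kt), t = ln(C₀/C)/k = ln(0.49/0.24)/0.89 = 0.7138/0.89 = 0.802 d.
Distance = v·t = 0.12 m/s × 6.929e+04 s = 8315 m = 8.315 km.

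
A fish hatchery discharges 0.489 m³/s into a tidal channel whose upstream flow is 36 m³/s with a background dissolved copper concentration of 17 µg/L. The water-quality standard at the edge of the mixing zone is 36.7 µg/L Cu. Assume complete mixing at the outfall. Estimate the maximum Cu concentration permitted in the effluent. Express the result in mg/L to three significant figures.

17 µg/L = 0.017 mg/L.
36.7 µg/L = 0.0367 mg/L.
Mass balance: 0.0367·36.49 = 0.489·Cₑ + 36·0.017.
Cₑ = (1.339 − 0.612) / 0.489 = 1.487 mg/L.

1.49 mg/L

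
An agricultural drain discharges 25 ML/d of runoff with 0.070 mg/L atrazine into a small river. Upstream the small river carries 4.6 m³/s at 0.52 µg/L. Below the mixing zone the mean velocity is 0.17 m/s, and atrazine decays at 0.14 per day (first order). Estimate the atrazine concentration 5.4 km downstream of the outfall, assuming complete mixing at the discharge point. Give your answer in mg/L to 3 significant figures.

25 ML/d = 0.2894 m³/s.
0.52 µg/L = 0.00052 mg/L.
After complete mixing, C₀ = (0.2894·0.07 + 4.6·0.00052) / 4.889 = 0.004632 mg/L.
Travel time t = 5400 m / 0.17 m/s = 3.176e+04 s = 0.3676 d.
C = 0.004632·exp(−0.14·0.3676) = 0.004632·0.9498 = 0.004399 mg/L.

0.00440 mg/L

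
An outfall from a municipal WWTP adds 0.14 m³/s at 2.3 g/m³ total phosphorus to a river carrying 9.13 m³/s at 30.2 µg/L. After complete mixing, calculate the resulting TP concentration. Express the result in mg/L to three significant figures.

30.2 µg/L = 0.0302 mg/L.
By mass balance at complete mixing, C = (0.14·2.3 + 9.13·0.0302) / (0.14 + 9.13) = 0.5977/9.27 = 0.06448 mg/L.

0.0645 mg/L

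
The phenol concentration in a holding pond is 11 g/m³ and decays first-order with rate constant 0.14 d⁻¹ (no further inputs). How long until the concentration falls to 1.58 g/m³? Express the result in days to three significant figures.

t = ln(C₀/C)/k = ln(11/1.58)/0.14 = 1.94/0.14 = 13.86 d.

13.9 d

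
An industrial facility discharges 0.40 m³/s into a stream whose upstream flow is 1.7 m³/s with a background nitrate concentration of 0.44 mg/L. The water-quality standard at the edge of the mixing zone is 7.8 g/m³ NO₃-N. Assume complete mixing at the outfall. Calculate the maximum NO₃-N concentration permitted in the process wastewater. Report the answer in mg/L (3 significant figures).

39.1 mg/L

Mass balance: 7.8·2.1 = 0.4·Cₑ + 1.7·0.44.
Cₑ = (16.38 − 0.748) / 0.4 = 39.08 mg/L.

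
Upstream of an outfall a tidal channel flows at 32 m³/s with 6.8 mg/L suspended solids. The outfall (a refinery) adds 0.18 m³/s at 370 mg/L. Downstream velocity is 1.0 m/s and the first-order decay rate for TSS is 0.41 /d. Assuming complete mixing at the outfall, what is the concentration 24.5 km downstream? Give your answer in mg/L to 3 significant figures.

7.86 mg/L

After complete mixing, C₀ = (0.18·370 + 32·6.8) / 32.18 = 8.832 mg/L.
Travel time t = 2.45e+04 m / 1.0 m/s = 2.45e+04 s = 0.2836 d.
C = 8.832·exp(−0.41·0.2836) = 8.832·0.8902 = 7.862 mg/L.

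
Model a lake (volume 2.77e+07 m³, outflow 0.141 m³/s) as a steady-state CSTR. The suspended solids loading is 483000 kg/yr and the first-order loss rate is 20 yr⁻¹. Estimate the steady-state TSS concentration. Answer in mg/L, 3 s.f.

Outflow Q = 0.141 m³/s × 3.156e+07 s/yr = 4.45e+06 m³/yr.
Steady-state CSTR mass balance: W = Q·C + k·V·C, so C = W/(Q + kV).
Q + kV = 4.45e+06 + 20·2.77e+07 = 5.584e+08 m³/yr.
C = 483000/5.584e+08 = 0.0008649 kg/m³ = 0.8649 mg/L.

0.865 mg/L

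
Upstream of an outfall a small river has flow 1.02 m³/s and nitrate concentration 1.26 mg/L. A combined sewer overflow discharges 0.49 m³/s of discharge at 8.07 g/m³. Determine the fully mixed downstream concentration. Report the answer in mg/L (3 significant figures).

3.47 mg/L

Conservation of mass across the mixing zone: C = (0.49·8.07 + 1.02·1.26) / (0.49 + 1.02) = 5.239/1.51 = 3.47 mg/L.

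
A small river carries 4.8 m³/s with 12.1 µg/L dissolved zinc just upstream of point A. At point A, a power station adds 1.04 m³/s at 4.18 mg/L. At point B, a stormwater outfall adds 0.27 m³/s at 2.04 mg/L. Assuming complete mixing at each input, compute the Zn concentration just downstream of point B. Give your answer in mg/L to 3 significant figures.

12.1 µg/L = 0.0121 mg/L.
After input A: C = (4.8·0.0121 + 1.04·4.18) / 5.84 = 0.7543 mg/L.
After input B: C = (5.84·0.7543 + 0.27·2.04) / 6.11 = 0.8111 mg/L.

0.811 mg/L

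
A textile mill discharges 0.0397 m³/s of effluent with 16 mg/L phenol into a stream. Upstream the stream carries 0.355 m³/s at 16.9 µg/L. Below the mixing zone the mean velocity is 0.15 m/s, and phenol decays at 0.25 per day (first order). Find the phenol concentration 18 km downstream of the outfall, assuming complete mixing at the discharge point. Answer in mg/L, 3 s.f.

1.15 mg/L

16.9 µg/L = 0.0169 mg/L.
After complete mixing, C₀ = (0.0397·16 + 0.355·0.0169) / 0.3947 = 1.625 mg/L.
Travel time t = 1.8e+04 m / 0.15 m/s = 1.2e+05 s = 1.389 d.
C = 1.625·exp(−0.25·1.389) = 1.625·0.7066 = 1.148 mg/L.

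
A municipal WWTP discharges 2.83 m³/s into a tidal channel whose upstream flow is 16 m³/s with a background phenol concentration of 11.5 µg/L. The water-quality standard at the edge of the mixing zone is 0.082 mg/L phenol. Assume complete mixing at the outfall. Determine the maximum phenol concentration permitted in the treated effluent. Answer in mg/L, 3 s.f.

11.5 µg/L = 0.0115 mg/L.
Mass balance: 0.082·18.83 = 2.83·Cₑ + 16·0.0115.
Cₑ = (1.544 − 0.184) / 2.83 = 0.4806 mg/L.

0.481 mg/L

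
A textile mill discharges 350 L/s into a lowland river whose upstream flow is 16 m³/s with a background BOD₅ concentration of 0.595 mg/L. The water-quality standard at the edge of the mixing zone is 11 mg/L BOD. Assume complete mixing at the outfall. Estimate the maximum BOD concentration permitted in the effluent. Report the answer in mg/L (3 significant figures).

350 L/s = 0.35 m³/s.
Mass balance: 11·16.35 = 0.35·Cₑ + 16·0.595.
Cₑ = (179.9 − 9.52) / 0.35 = 486.7 mg/L.

487 mg/L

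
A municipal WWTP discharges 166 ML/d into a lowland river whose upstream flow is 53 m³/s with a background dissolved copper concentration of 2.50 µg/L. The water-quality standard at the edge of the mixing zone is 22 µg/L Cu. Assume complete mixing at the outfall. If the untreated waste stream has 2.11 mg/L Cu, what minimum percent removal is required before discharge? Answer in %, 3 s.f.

166 ML/d = 1.921 m³/s.
2.50 µg/L = 0.0025 mg/L.
22 µg/L = 0.022 mg/L.
Mass balance: 0.022·54.92 = 1.921·Cₑ + 53·0.0025.
Cₑ = (1.208 − 0.1325) / 1.921 = 0.5599 mg/L.
Required removal = 1 − 0.5599/2.11 = 73.46 %.

73.5 %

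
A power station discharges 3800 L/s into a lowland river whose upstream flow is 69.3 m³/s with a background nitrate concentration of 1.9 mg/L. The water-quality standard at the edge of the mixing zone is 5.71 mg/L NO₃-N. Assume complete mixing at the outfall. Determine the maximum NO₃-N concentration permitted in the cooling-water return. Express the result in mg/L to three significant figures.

75.2 mg/L

3800 L/s = 3.8 m³/s.
Mass balance: 5.71·73.1 = 3.8·Cₑ + 69.3·1.9.
Cₑ = (417.4 − 131.7) / 3.8 = 75.19 mg/L.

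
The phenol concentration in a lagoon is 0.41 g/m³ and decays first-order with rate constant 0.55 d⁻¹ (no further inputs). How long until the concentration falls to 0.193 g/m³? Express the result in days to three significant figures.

t = ln(C₀/C)/k = ln(0.41/0.193)/0.55 = 0.7535/0.55 = 1.37 d.

1.37 d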